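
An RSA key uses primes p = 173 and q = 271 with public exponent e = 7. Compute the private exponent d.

19903

φ(n) = (p−1)(q−1) = 172·270 = 46440.
Need d with 7·d ≡ 1 (mod 46440). Apply the extended Euclidean algorithm:
46440 = 6634·7 + 2
7 = 3·2 + 1
2 = 2·1 + 0
Back-substitute:
1 = 7 − 3·2
1 = −3·46440 + 19903·7
So 7·19903 ≡ 1 (mod 46440), hence d = 19903.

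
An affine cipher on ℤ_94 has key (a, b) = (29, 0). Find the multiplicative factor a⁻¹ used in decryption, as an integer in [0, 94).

Extended Euclidean algorithm:
94 = 3*29 + 7
29 = 4*7 + 1
7 = 7*1 + 0
Since gcd(29, 94) = 1, back-substitute to write 1 as a combination:
1 = 29 − 4·7
1 = −4·94 + 13·29
So 29·13 ≡ 1 (mod 94).

13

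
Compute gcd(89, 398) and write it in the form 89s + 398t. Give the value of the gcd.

1

Apply Euclid's algorithm to 398 and 89:
398 = 4*89 + 42
89 = 2*42 + 5
42 = 8*5 + 2
5 = 2*2 + 1
2 = 2*1 + 0
gcd(89, 398) = 1.
Back-substituting:
1 = 5 − 2·2
1 = −2·42 + 17·5
1 = 17·89 − 36·42
1 = −36·398 + 161·89
So 1 = (-36)·398 + (161)·89.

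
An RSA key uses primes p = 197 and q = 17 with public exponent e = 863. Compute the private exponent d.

1439

φ(n) = (p−1)(q−1) = 196·16 = 3136.
Need d with 863·d ≡ 1 (mod 3136). Apply the extended Euclidean algorithm:
3136 = 3·863 + 547
863 = 1·547 + 316
547 = 1·316 + 231
316 = 1·231 + 85
231 = 2·85 + 61
85 = 1·61 + 24
61 = 2·24 + 13
24 = 1·13 + 11
13 = 1·11 + 2
11 = 5·2 + 1
2 = 2·1 + 0
Back-substitute:
1 = 11 − 5·2
1 = −5·13 + 6·11
1 = 6·24 − 11·13
1 = −11·61 + 28·24
1 = 28·85 − 39·61
1 = −39·231 + 106·85
1 = 106·316 − 145·231
1 = −145·547 + 251·316
1 = 251·863 − 396·547
1 = −396·3136 + 1439·863
So 863·1439 ≡ 1 (mod 3136), hence d = 1439.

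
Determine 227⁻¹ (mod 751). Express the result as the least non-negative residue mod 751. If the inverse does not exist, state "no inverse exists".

354

Apply the Euclidean algorithm to 751 and 227:
751 = 3×227 + 70
227 = 3×70 + 17
70 = 4×17 + 2
17 = 8×2 + 1
2 = 2×1 + 0
Since gcd(227, 751) = 1, back-substitute to write 1 as a combination:
1 = 17 − 8·2
1 = −8·70 + 33·17
1 = 33·227 − 107·70
1 = −107·751 + 354·227
So 227·354 ≡ 1 (mod 751).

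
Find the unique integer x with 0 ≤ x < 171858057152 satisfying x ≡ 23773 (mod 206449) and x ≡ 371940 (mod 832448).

Write x = 23773 + 206449·k. Then 206449·k ≡ 371940 − 23773 ≡ 348167 (mod 832448).
Need 206449⁻¹ mod 832448. Extended Euclid on (832448, 206449):
832448 = 4×206449 + 6652
206449 = 31×6652 + 237
6652 = 28×237 + 16
237 = 14×16 + 13
16 = 1×13 + 3
13 = 4×3 + 1
3 = 3×1 + 0
Back-substitute:
1 = 13 − 4·3
1 = −4·16 + 5·13
1 = 5·237 − 74·16
1 = −74·6652 + 2077·237
1 = 2077·206449 − 64461·6652
1 = −64461·832448 + 259921·206449
206449⁻¹ ≡ 259921 (mod 832448), so k ≡ 259921·348167 ≡ 492727 (mod 832448).
x = 23773 + 206449·492727 = 101723020196.

101723020196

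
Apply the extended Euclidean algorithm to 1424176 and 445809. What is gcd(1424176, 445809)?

Repeated division:
1424176 = 3×445809 + 86749
445809 = 5×86749 + 12064
86749 = 7×12064 + 2301
12064 = 5×2301 + 559
2301 = 4×559 + 65
559 = 8×65 + 39
65 = 1×39 + 26
39 = 1×26 + 13
26 = 2×13 + 0
gcd(1424176, 445809) = 13.
Back-substituting:
13 = 39 − 26
13 = −65 + 2·39
13 = 2·559 − 17·65
13 = −17·2301 + 70·559
13 = 70·12064 − 367·2301
13 = −367·86749 + 2639·12064
13 = 2639·445809 − 13562·86749
13 = −13562·1424176 + 43325·445809
So 13 = (-13562)·1424176 + (43325)·445809.

13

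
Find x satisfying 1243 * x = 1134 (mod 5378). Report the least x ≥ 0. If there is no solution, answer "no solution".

First find gcd(1243, 5378):
5378 = 4*1243 + 406
1243 = 3*406 + 25
406 = 16*25 + 6
25 = 4*6 + 1
6 = 6*1 + 0
gcd = 1, so a unique solution mod 5378 exists.
Back-substitute for the Bézout coefficients:
1 = 25 − 4·6
1 = −4·406 + 65·25
1 = 65·1243 − 199·406
1 = −199·5378 + 861·1243
So 1243·(861) ≡ 1 (mod 5378), giving 1243⁻¹ ≡ 861.
x ≡ 1243⁻¹·1134 ≡ 861·1134 ≡ 2956 (mod 5378).

2956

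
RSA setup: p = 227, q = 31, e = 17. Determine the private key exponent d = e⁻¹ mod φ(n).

2393

φ(n) = (p−1)(q−1) = 226·30 = 6780.
Need d with 17·d ≡ 1 (mod 6780). Apply the extended Euclidean algorithm:
6780 = 398·17 + 14
17 = 1·14 + 3
14 = 4·3 + 2
3 = 1·2 + 1
2 = 2·1 + 0
Back-substitute:
1 = 3 − 2
1 = −14 + 5·3
1 = 5·17 − 6·14
1 = −6·6780 + 2393·17
So 17·2393 ≡ 1 (mod 6780), hence d = 2393.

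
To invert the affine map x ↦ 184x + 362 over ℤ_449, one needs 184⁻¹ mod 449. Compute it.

388

Run Euclid on (449, 184):
449 = 2*184 + 81
184 = 2*81 + 22
81 = 3*22 + 15
22 = 1*15 + 7
15 = 2*7 + 1
7 = 7*1 + 0
The gcd is 1. Working backward:
1 = 15 − 2·7
1 = −2·22 + 3·15
1 = 3·81 − 11·22
1 = −11·184 + 25·81
1 = 25·449 − 61·184
Hence 184⁻¹ ≡ -61 ≡ 388 (mod 449).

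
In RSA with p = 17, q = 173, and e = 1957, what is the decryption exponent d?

φ(n) = (p−1)(q−1) = 16·172 = 2752.
Need d with 1957·d ≡ 1 (mod 2752). Apply the extended Euclidean algorithm:
2752 = 1·1957 + 795
1957 = 2·795 + 367
795 = 2·367 + 61
367 = 6·61 + 1
61 = 61·1 + 0
Back-substitute:
1 = 367 − 6·61
1 = −6·795 + 13·367
1 = 13·1957 − 32·795
1 = −32·2752 + 45·1957
So 1957·45 ≡ 1 (mod 2752), hence d = 45.

45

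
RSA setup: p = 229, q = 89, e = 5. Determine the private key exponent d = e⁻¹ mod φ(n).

4013

φ(n) = (p−1)(q−1) = 228·88 = 20064.
Need d with 5·d ≡ 1 (mod 20064). Apply the extended Euclidean algorithm:
20064 = 4012·5 + 4
5 = 1·4 + 1
4 = 4·1 + 0
Back-substitute:
1 = 5 − 4
1 = −20064 + 4013·5
So 5·4013 ≡ 1 (mod 20064), hence d = 4013.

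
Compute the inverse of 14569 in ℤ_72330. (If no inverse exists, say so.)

gcd(72330, 14569) by repeated division:
72330 = 4×14569 + 14054
14569 = 1×14054 + 515
14054 = 27×515 + 149
515 = 3×149 + 68
149 = 2×68 + 13
68 = 5×13 + 3
13 = 4×3 + 1
3 = 3×1 + 0
gcd = 1, so the inverse exists. Back-substitute:
1 = 13 − 4·3
1 = −4·68 + 21·13
1 = 21·149 − 46·68
1 = −46·515 + 159·149
1 = 159·14054 − 4339·515
1 = −4339·14569 + 4498·14054
1 = 4498·72330 − 22331·14569
Thus 14569·(-22331) ≡ 1 (mod 72330); reducing, -22331 mod 72330 = 49999.

49999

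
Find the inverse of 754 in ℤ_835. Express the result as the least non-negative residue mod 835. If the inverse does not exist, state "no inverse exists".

Extended Euclidean algorithm:
835 = 1×754 + 81
754 = 9×81 + 25
81 = 3×25 + 6
25 = 4×6 + 1
6 = 6×1 + 0
Since gcd(754, 835) = 1, back-substitute to write 1 as a combination:
1 = 25 − 4·6
1 = −4·81 + 13·25
1 = 13·754 − 121·81
1 = −121·835 + 134·754
So 754·134 ≡ 1 (mod 835).

134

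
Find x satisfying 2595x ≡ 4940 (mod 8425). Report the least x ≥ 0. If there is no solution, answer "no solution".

First find gcd(2595, 8425):
8425 = 3×2595 + 640
2595 = 4×640 + 35
640 = 18×35 + 10
35 = 3×10 + 5
10 = 2×5 + 0
gcd = 5 and 5 | 4940, so solutions exist. Divide through by 5: 519x ≡ 988 (mod 1685).
Now find 519⁻¹ mod 1685:
1685 = 3·519 + 128
519 = 4·128 + 7
128 = 18·7 + 2
7 = 3·2 + 1
2 = 2·1 + 0
Back-substitute:
1 = 7 − 3·2
1 = −3·128 + 55·7
1 = 55·519 − 223·128
1 = −223·1685 + 724·519
So 519⁻¹ ≡ 724 (mod 1685).
Then x ≡ 724·988 ≡ 872 (mod 1685); the smallest non-negative solution is x = 872.

872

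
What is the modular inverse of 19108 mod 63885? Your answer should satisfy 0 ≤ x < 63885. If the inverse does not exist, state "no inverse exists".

48997

Apply the Euclidean algorithm to 63885 and 19108:
63885 = 3×19108 + 6561
19108 = 2×6561 + 5986
6561 = 1×5986 + 575
5986 = 10×575 + 236
575 = 2×236 + 103
236 = 2×103 + 30
103 = 3×30 + 13
30 = 2×13 + 4
13 = 3×4 + 1
4 = 4×1 + 0
Since gcd(19108, 63885) = 1, back-substitute to write 1 as a combination:
1 = 13 − 3·4
1 = −3·30 + 7·13
1 = 7·103 − 24·30
1 = −24·236 + 55·103
1 = 55·575 − 134·236
1 = −134·5986 + 1395·575
1 = 1395·6561 − 1529·5986
1 = −1529·19108 + 4453·6561
1 = 4453·63885 − 14888·19108
Hence 19108⁻¹ ≡ -14888 ≡ 48997 (mod 63885).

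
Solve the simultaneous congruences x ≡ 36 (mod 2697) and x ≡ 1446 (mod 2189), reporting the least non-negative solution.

Write x = 36 + 2697·k. Then 2697·k ≡ 1446 − 36 ≡ 1410 (mod 2189).
Need 2697⁻¹ mod 2189. Extended Euclid on (2189, 508):
2189 = 4×508 + 157
508 = 3×157 + 37
157 = 4×37 + 9
37 = 4×9 + 1
9 = 9×1 + 0
Back-substitute:
1 = 37 − 4·9
1 = −4·157 + 17·37
1 = 17·508 − 55·157
1 = −55·2189 + 237·508
2697⁻¹ ≡ 237 (mod 2189), so k ≡ 237·1410 ≡ 1442 (mod 2189).
x = 36 + 2697·1442 = 3889110.

3889110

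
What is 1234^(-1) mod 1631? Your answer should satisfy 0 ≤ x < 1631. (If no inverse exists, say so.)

gcd(1631, 1234) by repeated division:
1631 = 1*1234 + 397
1234 = 3*397 + 43
397 = 9*43 + 10
43 = 4*10 + 3
10 = 3*3 + 1
3 = 3*1 + 0
Since gcd(1234, 1631) = 1, back-substitute to write 1 as a combination:
1 = 10 − 3·3
1 = −3·43 + 13·10
1 = 13·397 − 120·43
1 = −120·1234 + 373·397
1 = 373·1631 − 493·1234
Thus 1234·(-493) ≡ 1 (mod 1631); reducing, -493 mod 1631 = 1138.

1138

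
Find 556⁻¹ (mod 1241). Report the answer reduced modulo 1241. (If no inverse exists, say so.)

Extended Euclidean algorithm:
1241 = 2·556 + 129
556 = 4·129 + 40
129 = 3·40 + 9
40 = 4·9 + 4
9 = 2·4 + 1
4 = 4·1 + 0
gcd = 1, so the inverse exists. Back-substitute:
1 = 9 − 2·4
1 = −2·40 + 9·9
1 = 9·129 − 29·40
1 = −29·556 + 125·129
1 = 125·1241 − 279·556
Hence 556⁻¹ ≡ -279 ≡ 962 (mod 1241).

962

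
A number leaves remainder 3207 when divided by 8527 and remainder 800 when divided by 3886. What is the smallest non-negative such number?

20033130

Write x = 3207 + 8527·k. Then 8527·k ≡ 800 − 3207 ≡ 1479 (mod 3886).
Need 8527⁻¹ mod 3886. Extended Euclid on (3886, 755):
3886 = 5×755 + 111
755 = 6×111 + 89
111 = 1×89 + 22
89 = 4×22 + 1
22 = 22×1 + 0
Back-substitute:
1 = 89 − 4·22
1 = −4·111 + 5·89
1 = 5·755 − 34·111
1 = −34·3886 + 175·755
8527⁻¹ ≡ 175 (mod 3886), so k ≡ 175·1479 ≡ 2349 (mod 3886).
x = 3207 + 8527·2349 = 20033130.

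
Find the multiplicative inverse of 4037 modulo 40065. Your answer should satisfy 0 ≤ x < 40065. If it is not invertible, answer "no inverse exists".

9458

gcd(40065, 4037) by repeated division:
40065 = 9*4037 + 3732
4037 = 1*3732 + 305
3732 = 12*305 + 72
305 = 4*72 + 17
72 = 4*17 + 4
17 = 4*4 + 1
4 = 4*1 + 0
Since gcd(4037, 40065) = 1, back-substitute to write 1 as a combination:
1 = 17 − 4·4
1 = −4·72 + 17·17
1 = 17·305 − 72·72
1 = −72·3732 + 881·305
1 = 881·4037 − 953·3732
1 = −953·40065 + 9458·4037
So 4037·9458 ≡ 1 (mod 40065).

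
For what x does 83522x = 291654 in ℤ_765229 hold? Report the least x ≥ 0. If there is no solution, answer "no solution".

189657

First find gcd(83522, 765229):
765229 = 9*83522 + 13531
83522 = 6*13531 + 2336
13531 = 5*2336 + 1851
2336 = 1*1851 + 485
1851 = 3*485 + 396
485 = 1*396 + 89
396 = 4*89 + 40
89 = 2*40 + 9
40 = 4*9 + 4
9 = 2*4 + 1
4 = 4*1 + 0
gcd = 1, so a unique solution mod 765229 exists.
Back-substitute for the Bézout coefficients:
1 = 9 − 2·4
1 = −2·40 + 9·9
1 = 9·89 − 20·40
1 = −20·396 + 89·89
1 = 89·485 − 109·396
1 = −109·1851 + 416·485
1 = 416·2336 − 525·1851
1 = −525·13531 + 3041·2336
1 = 3041·83522 − 18771·13531
1 = −18771·765229 + 171980·83522
So 83522·(171980) ≡ 1 (mod 765229), giving 83522⁻¹ ≡ 171980.
x ≡ 83522⁻¹·291654 ≡ 171980·291654 ≡ 189657 (mod 765229).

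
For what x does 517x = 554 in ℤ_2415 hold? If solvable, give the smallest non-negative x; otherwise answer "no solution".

First find gcd(517, 2415):
2415 = 4·517 + 347
517 = 1·347 + 170
347 = 2·170 + 7
170 = 24·7 + 2
7 = 3·2 + 1
2 = 2·1 + 0
gcd = 1, so a unique solution mod 2415 exists.
Back-substitute for the Bézout coefficients:
1 = 7 − 3·2
1 = −3·170 + 73·7
1 = 73·347 − 149·170
1 = −149·517 + 222·347
1 = 222·2415 − 1037·517
So 517·(-1037) ≡ 1 (mod 2415), giving 517⁻¹ ≡ 1378.
x ≡ 517⁻¹·554 ≡ 1378·554 ≡ 272 (mod 2415).

272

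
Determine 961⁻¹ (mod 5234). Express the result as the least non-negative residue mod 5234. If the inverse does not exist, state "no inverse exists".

gcd(5234, 961) by repeated division:
5234 = 5·961 + 429
961 = 2·429 + 103
429 = 4·103 + 17
103 = 6·17 + 1
17 = 17·1 + 0
gcd = 1, so the inverse exists. Back-substitute:
1 = 103 − 6·17
1 = −6·429 + 25·103
1 = 25·961 − 56·429
1 = −56·5234 + 305·961
So 961·305 ≡ 1 (mod 5234).

305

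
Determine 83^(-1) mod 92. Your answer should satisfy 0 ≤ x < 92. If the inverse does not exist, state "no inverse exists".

51

gcd(92, 83) by repeated division:
92 = 1·83 + 9
83 = 9·9 + 2
9 = 4·2 + 1
2 = 2·1 + 0
The gcd is 1. Working backward:
1 = 9 − 4·2
1 = −4·83 + 37·9
1 = 37·92 − 41·83
Thus 83·(-41) ≡ 1 (mod 92); reducing, -41 mod 92 = 51.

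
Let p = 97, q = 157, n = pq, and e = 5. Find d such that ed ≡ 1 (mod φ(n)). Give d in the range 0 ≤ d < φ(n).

φ(n) = (p−1)(q−1) = 96·156 = 14976.
Need d with 5·d ≡ 1 (mod 14976). Apply the extended Euclidean algorithm:
14976 = 2995·5 + 1
5 = 5·1 + 0
Back-substitute:
1 = 14976 − 2995·5
So 5·(-2995) ≡ 1 (mod 14976), hence d ≡ -2995 ≡ 11981 (mod 14976).

11981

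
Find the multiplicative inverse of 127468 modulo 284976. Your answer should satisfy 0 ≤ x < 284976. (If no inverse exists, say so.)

Compute gcd(127468, 284976):
284976 = 2×127468 + 30040
127468 = 4×30040 + 7308
30040 = 4×7308 + 808
7308 = 9×808 + 36
808 = 22×36 + 16
36 = 2×16 + 4
16 = 4×4 + 0
gcd(127468, 284976) = 4 ≠ 1, so 127468 has no multiplicative inverse modulo 284976.

no inverse exists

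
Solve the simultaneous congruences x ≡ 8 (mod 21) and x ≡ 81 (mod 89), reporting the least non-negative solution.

1772

Write x = 8 + 21·k. Then 21·k ≡ 81 − 8 ≡ 73 (mod 89).
Need 21⁻¹ mod 89. Extended Euclid on (89, 21):
89 = 4·21 + 5
21 = 4·5 + 1
5 = 5·1 + 0
Back-substitute:
1 = 21 − 4·5
1 = −4·89 + 17·21
21⁻¹ ≡ 17 (mod 89), so k ≡ 17·73 ≡ 84 (mod 89).
x = 8 + 21·84 = 1772.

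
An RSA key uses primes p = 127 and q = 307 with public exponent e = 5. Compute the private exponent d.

30845

φ(n) = (p−1)(q−1) = 126·306 = 38556.
Need d with 5·d ≡ 1 (mod 38556). Apply the extended Euclidean algorithm:
38556 = 7711×5 + 1
5 = 5×1 + 0
Back-substitute:
1 = 38556 − 7711·5
So 5·(-7711) ≡ 1 (mod 38556), hence d ≡ -7711 ≡ 30845 (mod 38556).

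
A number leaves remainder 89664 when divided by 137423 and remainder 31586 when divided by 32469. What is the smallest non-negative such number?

1766799752

Write x = 89664 + 137423·k. Then 137423·k ≡ 31586 − 89664 ≡ 6860 (mod 32469).
Need 137423⁻¹ mod 32469. Extended Euclid on (32469, 7547):
32469 = 4*7547 + 2281
7547 = 3*2281 + 704
2281 = 3*704 + 169
704 = 4*169 + 28
169 = 6*28 + 1
28 = 28*1 + 0
Back-substitute:
1 = 169 − 6·28
1 = −6·704 + 25·169
1 = 25·2281 − 81·704
1 = −81·7547 + 268·2281
1 = 268·32469 − 1153·7547
137423⁻¹ ≡ 31316 (mod 32469), so k ≡ 31316·6860 ≡ 12856 (mod 32469).
x = 89664 + 137423·12856 = 1766799752.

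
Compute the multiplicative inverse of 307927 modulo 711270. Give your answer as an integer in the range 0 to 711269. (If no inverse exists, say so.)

75133

Run Euclid on (711270, 307927):
711270 = 2*307927 + 95416
307927 = 3*95416 + 21679
95416 = 4*21679 + 8700
21679 = 2*8700 + 4279
8700 = 2*4279 + 142
4279 = 30*142 + 19
142 = 7*19 + 9
19 = 2*9 + 1
9 = 9*1 + 0
The gcd is 1. Working backward:
1 = 19 − 2·9
1 = −2·142 + 15·19
1 = 15·4279 − 452·142
1 = −452·8700 + 919·4279
1 = 919·21679 − 2290·8700
1 = −2290·95416 + 10079·21679
1 = 10079·307927 − 32527·95416
1 = −32527·711270 + 75133·307927
So 307927·75133 ≡ 1 (mod 711270).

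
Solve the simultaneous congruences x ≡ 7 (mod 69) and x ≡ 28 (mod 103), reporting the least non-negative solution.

4354

Write x = 7 + 69·k. Then 69·k ≡ 28 − 7 ≡ 21 (mod 103).
Need 69⁻¹ mod 103. Extended Euclid on (103, 69):
103 = 1×69 + 34
69 = 2×34 + 1
34 = 34×1 + 0
Back-substitute:
1 = 69 − 2·34
1 = −2·103 + 3·69
69⁻¹ ≡ 3 (mod 103), so k ≡ 3·21 ≡ 63 (mod 103).
x = 7 + 69·63 = 4354.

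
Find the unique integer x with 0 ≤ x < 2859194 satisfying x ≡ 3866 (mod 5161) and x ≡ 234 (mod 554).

Write x = 3866 + 5161·k. Then 5161·k ≡ 234 − 3866 ≡ 246 (mod 554).
Need 5161⁻¹ mod 554. Extended Euclid on (554, 175):
554 = 3*175 + 29
175 = 6*29 + 1
29 = 29*1 + 0
Back-substitute:
1 = 175 − 6·29
1 = −6·554 + 19·175
5161⁻¹ ≡ 19 (mod 554), so k ≡ 19·246 ≡ 242 (mod 554).
x = 3866 + 5161·242 = 1252828.

1252828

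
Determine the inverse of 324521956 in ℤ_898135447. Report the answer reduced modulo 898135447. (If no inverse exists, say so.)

Euclidean algorithm on 898135447, 324521956:
898135447 = 2·324521956 + 249091535
324521956 = 1·249091535 + 75430421
249091535 = 3·75430421 + 22800272
75430421 = 3·22800272 + 7029605
22800272 = 3·7029605 + 1711457
7029605 = 4·1711457 + 183777
1711457 = 9·183777 + 57464
183777 = 3·57464 + 11385
57464 = 5·11385 + 539
11385 = 21·539 + 66
539 = 8·66 + 11
66 = 6·11 + 0
The gcd is 11, not 1, hence no inverse exists.

no inverse exists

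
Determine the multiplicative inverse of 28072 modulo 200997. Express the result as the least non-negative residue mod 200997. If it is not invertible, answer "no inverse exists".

gcd(200997, 28072) by repeated division:
200997 = 7*28072 + 4493
28072 = 6*4493 + 1114
4493 = 4*1114 + 37
1114 = 30*37 + 4
37 = 9*4 + 1
4 = 4*1 + 0
Since gcd(28072, 200997) = 1, back-substitute to write 1 as a combination:
1 = 37 − 9·4
1 = −9·1114 + 271·37
1 = 271·4493 − 1093·1114
1 = −1093·28072 + 6829·4493
1 = 6829·200997 − 48896·28072
Thus 28072·(-48896) ≡ 1 (mod 200997); reducing, -48896 mod 200997 = 152101.

152101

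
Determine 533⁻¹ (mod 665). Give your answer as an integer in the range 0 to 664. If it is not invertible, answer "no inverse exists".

Apply the Euclidean algorithm to 665 and 533:
665 = 1×533 + 132
533 = 4×132 + 5
132 = 26×5 + 2
5 = 2×2 + 1
2 = 2×1 + 0
The gcd is 1. Working backward:
1 = 5 − 2·2
1 = −2·132 + 53·5
1 = 53·533 − 214·132
1 = −214·665 + 267·533
So 533·267 ≡ 1 (mod 665).

267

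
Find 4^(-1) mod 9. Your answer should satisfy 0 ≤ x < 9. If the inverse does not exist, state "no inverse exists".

7

Run Euclid on (9, 4):
9 = 2×4 + 1
4 = 4×1 + 0
gcd = 1, so the inverse exists. Back-substitute:
1 = 9 − 2·4
Hence 4⁻¹ ≡ -2 ≡ 7 (mod 9).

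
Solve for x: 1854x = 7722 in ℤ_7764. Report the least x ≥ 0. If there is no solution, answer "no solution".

First find gcd(1854, 7764):
7764 = 4·1854 + 348
1854 = 5·348 + 114
348 = 3·114 + 6
114 = 19·6 + 0
gcd = 6 and 6 | 7722, so solutions exist. Divide through by 6: 309x ≡ 1287 (mod 1294).
Now find 309⁻¹ mod 1294:
1294 = 4×309 + 58
309 = 5×58 + 19
58 = 3×19 + 1
19 = 19×1 + 0
Back-substitute:
1 = 58 − 3·19
1 = −3·309 + 16·58
1 = 16·1294 − 67·309
So 309·(-67) ≡ 1 (mod 1294), i.e. 309⁻¹ ≡ 1227.
Then x ≡ 1227·1287 ≡ 469 (mod 1294); the smallest non-negative solution is x = 469.

469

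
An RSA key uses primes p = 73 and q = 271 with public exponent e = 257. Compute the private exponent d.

13313

φ(n) = (p−1)(q−1) = 72·270 = 19440.
Need d with 257·d ≡ 1 (mod 19440). Apply the extended Euclidean algorithm:
19440 = 75*257 + 165
257 = 1*165 + 92
165 = 1*92 + 73
92 = 1*73 + 19
73 = 3*19 + 16
19 = 1*16 + 3
16 = 5*3 + 1
3 = 3*1 + 0
Back-substitute:
1 = 16 − 5·3
1 = −5·19 + 6·16
1 = 6·73 − 23·19
1 = −23·92 + 29·73
1 = 29·165 − 52·92
1 = −52·257 + 81·165
1 = 81·19440 − 6127·257
So 257·(-6127) ≡ 1 (mod 19440), hence d ≡ -6127 ≡ 13313 (mod 19440).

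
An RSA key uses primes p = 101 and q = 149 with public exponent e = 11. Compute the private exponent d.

φ(n) = (p−1)(q−1) = 100·148 = 14800.
Need d with 11·d ≡ 1 (mod 14800). Apply the extended Euclidean algorithm:
14800 = 1345×11 + 5
11 = 2×5 + 1
5 = 5×1 + 0
Back-substitute:
1 = 11 − 2·5
1 = −2·14800 + 2691·11
So 11·2691 ≡ 1 (mod 14800), hence d = 2691.

2691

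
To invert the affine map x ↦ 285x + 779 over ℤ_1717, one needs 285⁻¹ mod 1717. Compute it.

735

Extended Euclidean algorithm:
1717 = 6×285 + 7
285 = 40×7 + 5
7 = 1×5 + 2
5 = 2×2 + 1
2 = 2×1 + 0
The gcd is 1. Working backward:
1 = 5 − 2·2
1 = −2·7 + 3·5
1 = 3·285 − 122·7
1 = −122·1717 + 735·285
So 285·735 ≡ 1 (mod 1717).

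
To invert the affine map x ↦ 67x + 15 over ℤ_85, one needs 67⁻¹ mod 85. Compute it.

33

Extended Euclidean algorithm:
85 = 1·67 + 18
67 = 3·18 + 13
18 = 1·13 + 5
13 = 2·5 + 3
5 = 1·3 + 2
3 = 1·2 + 1
2 = 2·1 + 0
gcd = 1, so the inverse exists. Back-substitute:
1 = 3 − 2
1 = −5 + 2·3
1 = 2·13 − 5·5
1 = −5·18 + 7·13
1 = 7·67 − 26·18
1 = −26·85 + 33·67
So 67·33 ≡ 1 (mod 85).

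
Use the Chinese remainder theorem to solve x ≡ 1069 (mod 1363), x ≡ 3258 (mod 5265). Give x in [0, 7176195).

Write x = 1069 + 1363·k. Then 1363·k ≡ 3258 − 1069 ≡ 2189 (mod 5265).
Need 1363⁻¹ mod 5265. Extended Euclid on (5265, 1363):
5265 = 3×1363 + 1176
1363 = 1×1176 + 187
1176 = 6×187 + 54
187 = 3×54 + 25
54 = 2×25 + 4
25 = 6×4 + 1
4 = 4×1 + 0
Back-substitute:
1 = 25 − 6·4
1 = −6·54 + 13·25
1 = 13·187 − 45·54
1 = −45·1176 + 283·187
1 = 283·1363 − 328·1176
1 = −328·5265 + 1267·1363
1363⁻¹ ≡ 1267 (mod 5265), so k ≡ 1267·2189 ≡ 4073 (mod 5265).
x = 1069 + 1363·4073 = 5552568.

5552568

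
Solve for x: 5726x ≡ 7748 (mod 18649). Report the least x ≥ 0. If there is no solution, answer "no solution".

First find gcd(5726, 18649):
18649 = 3*5726 + 1471
5726 = 3*1471 + 1313
1471 = 1*1313 + 158
1313 = 8*158 + 49
158 = 3*49 + 11
49 = 4*11 + 5
11 = 2*5 + 1
5 = 5*1 + 0
gcd = 1, so a unique solution mod 18649 exists.
Back-substitute for the Bézout coefficients:
1 = 11 − 2·5
1 = −2·49 + 9·11
1 = 9·158 − 29·49
1 = −29·1313 + 241·158
1 = 241·1471 − 270·1313
1 = −270·5726 + 1051·1471
1 = 1051·18649 − 3423·5726
So 5726·(-3423) ≡ 1 (mod 18649), giving 5726⁻¹ ≡ 15226.
x ≡ 5726⁻¹·7748 ≡ 15226·7748 ≡ 16123 (mod 18649).

16123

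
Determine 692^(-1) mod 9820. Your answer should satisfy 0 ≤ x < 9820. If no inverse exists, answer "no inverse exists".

no inverse exists

Euclidean algorithm on 9820, 692:
9820 = 14*692 + 132
692 = 5*132 + 32
132 = 4*32 + 4
32 = 8*4 + 0
gcd(692, 9820) = 4 ≠ 1, so 692 has no multiplicative inverse modulo 9820.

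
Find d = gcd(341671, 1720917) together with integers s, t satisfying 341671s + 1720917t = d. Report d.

11

Apply Euclid's algorithm to 1720917 and 341671:
1720917 = 5*341671 + 12562
341671 = 27*12562 + 2497
12562 = 5*2497 + 77
2497 = 32*77 + 33
77 = 2*33 + 11
33 = 3*11 + 0
gcd(341671, 1720917) = 11.
Express as a combination:
11 = 77 − 2·33
11 = −2·2497 + 65·77
11 = 65·12562 − 327·2497
11 = −327·341671 + 8894·12562
11 = 8894·1720917 − 44797·341671
So 11 = (8894)·1720917 + (-44797)·341671.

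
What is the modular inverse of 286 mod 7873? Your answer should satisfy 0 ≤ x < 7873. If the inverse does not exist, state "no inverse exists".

3441

Run Euclid on (7873, 286):
7873 = 27×286 + 151
286 = 1×151 + 135
151 = 1×135 + 16
135 = 8×16 + 7
16 = 2×7 + 2
7 = 3×2 + 1
2 = 2×1 + 0
Since gcd(286, 7873) = 1, back-substitute to write 1 as a combination:
1 = 7 − 3·2
1 = −3·16 + 7·7
1 = 7·135 − 59·16
1 = −59·151 + 66·135
1 = 66·286 − 125·151
1 = −125·7873 + 3441·286
So 286·3441 ≡ 1 (mod 7873).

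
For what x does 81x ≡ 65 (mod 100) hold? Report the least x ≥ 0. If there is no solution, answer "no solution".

65

First find gcd(81, 100):
100 = 1×81 + 19
81 = 4×19 + 5
19 = 3×5 + 4
5 = 1×4 + 1
4 = 4×1 + 0
gcd = 1, so a unique solution mod 100 exists.
Back-substitute for the Bézout coefficients:
1 = 5 − 4
1 = −19 + 4·5
1 = 4·81 − 17·19
1 = −17·100 + 21·81
So 81·(21) ≡ 1 (mod 100), giving 81⁻¹ ≡ 21.
x ≡ 81⁻¹·65 ≡ 21·65 ≡ 65 (mod 100).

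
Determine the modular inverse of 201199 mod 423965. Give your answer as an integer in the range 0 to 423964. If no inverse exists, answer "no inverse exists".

gcd(423965, 201199) by repeated division:
423965 = 2·201199 + 21567
201199 = 9·21567 + 7096
21567 = 3·7096 + 279
7096 = 25·279 + 121
279 = 2·121 + 37
121 = 3·37 + 10
37 = 3·10 + 7
10 = 1·7 + 3
7 = 2·3 + 1
3 = 3·1 + 0
Since gcd(201199, 423965) = 1, back-substitute to write 1 as a combination:
1 = 7 − 2·3
1 = −2·10 + 3·7
1 = 3·37 − 11·10
1 = −11·121 + 36·37
1 = 36·279 − 83·121
1 = −83·7096 + 2111·279
1 = 2111·21567 − 6416·7096
1 = −6416·201199 + 59855·21567
1 = 59855·423965 − 126126·201199
Thus 201199·(-126126) ≡ 1 (mod 423965); reducing, -126126 mod 423965 = 297839.

297839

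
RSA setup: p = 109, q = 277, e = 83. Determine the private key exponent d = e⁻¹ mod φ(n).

5387

φ(n) = (p−1)(q−1) = 108·276 = 29808.
Need d with 83·d ≡ 1 (mod 29808). Apply the extended Euclidean algorithm:
29808 = 359×83 + 11
83 = 7×11 + 6
11 = 1×6 + 5
6 = 1×5 + 1
5 = 5×1 + 0
Back-substitute:
1 = 6 − 5
1 = −11 + 2·6
1 = 2·83 − 15·11
1 = −15·29808 + 5387·83
So 83·5387 ≡ 1 (mod 29808), hence d = 5387.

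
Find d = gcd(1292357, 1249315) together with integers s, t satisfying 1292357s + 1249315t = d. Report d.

Euclidean algorithm:
1292357 = 1*1249315 + 43042
1249315 = 29*43042 + 1097
43042 = 39*1097 + 259
1097 = 4*259 + 61
259 = 4*61 + 15
61 = 4*15 + 1
15 = 15*1 + 0
gcd(1292357, 1249315) = 1.
Back-substituting:
1 = 61 − 4·15
1 = −4·259 + 17·61
1 = 17·1097 − 72·259
1 = −72·43042 + 2825·1097
1 = 2825·1249315 − 81997·43042
1 = −81997·1292357 + 84822·1249315
So 1 = (-81997)·1292357 + (84822)·1249315.

1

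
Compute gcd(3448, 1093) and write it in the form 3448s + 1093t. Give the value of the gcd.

1

Euclidean algorithm:
3448 = 3*1093 + 169
1093 = 6*169 + 79
169 = 2*79 + 11
79 = 7*11 + 2
11 = 5*2 + 1
2 = 2*1 + 0
gcd(3448, 1093) = 1.
Working backward:
1 = 11 − 5·2
1 = −5·79 + 36·11
1 = 36·169 − 77·79
1 = −77·1093 + 498·169
1 = 498·3448 − 1571·1093
So 1 = (498)·3448 + (-1571)·1093.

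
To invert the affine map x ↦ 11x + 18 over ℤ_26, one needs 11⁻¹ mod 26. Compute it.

19

Extended Euclidean algorithm:
26 = 2·11 + 4
11 = 2·4 + 3
4 = 1·3 + 1
3 = 3·1 + 0
The gcd is 1. Working backward:
1 = 4 − 3
1 = −11 + 3·4
1 = 3·26 − 7·11
Hence 11⁻¹ ≡ -7 ≡ 19 (mod 26).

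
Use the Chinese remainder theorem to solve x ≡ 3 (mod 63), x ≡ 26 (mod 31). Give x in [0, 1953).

Write x = 3 + 63·k. Then 63·k ≡ 26 − 3 ≡ 23 (mod 31).
Need 63⁻¹ mod 31. Extended Euclid on (31, 1):
31 = 31*1 + 0
63⁻¹ ≡ 1 (mod 31), so k ≡ 1·23 ≡ 23 (mod 31).
x = 3 + 63·23 = 1452.

1452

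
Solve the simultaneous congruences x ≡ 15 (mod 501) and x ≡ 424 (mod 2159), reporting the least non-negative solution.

825162

Write x = 15 + 501·k. Then 501·k ≡ 424 − 15 ≡ 409 (mod 2159).
Need 501⁻¹ mod 2159. Extended Euclid on (2159, 501):
2159 = 4*501 + 155
501 = 3*155 + 36
155 = 4*36 + 11
36 = 3*11 + 3
11 = 3*3 + 2
3 = 1*2 + 1
2 = 2*1 + 0
Back-substitute:
1 = 3 − 2
1 = −11 + 4·3
1 = 4·36 − 13·11
1 = −13·155 + 56·36
1 = 56·501 − 181·155
1 = −181·2159 + 780·501
501⁻¹ ≡ 780 (mod 2159), so k ≡ 780·409 ≡ 1647 (mod 2159).
x = 15 + 501·1647 = 825162.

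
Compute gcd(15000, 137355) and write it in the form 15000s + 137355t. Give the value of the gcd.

Apply Euclid's algorithm to 137355 and 15000:
137355 = 9·15000 + 2355
15000 = 6·2355 + 870
2355 = 2·870 + 615
870 = 1·615 + 255
615 = 2·255 + 105
255 = 2·105 + 45
105 = 2·45 + 15
45 = 3·15 + 0
gcd(15000, 137355) = 15.
Express as a combination:
15 = 105 − 2·45
15 = −2·255 + 5·105
15 = 5·615 − 12·255
15 = −12·870 + 17·615
15 = 17·2355 − 46·870
15 = −46·15000 + 293·2355
15 = 293·137355 − 2683·15000
So 15 = (293)·137355 + (-2683)·15000.

15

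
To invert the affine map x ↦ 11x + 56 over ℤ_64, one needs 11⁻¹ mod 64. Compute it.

Apply the Euclidean algorithm to 64 and 11:
64 = 5*11 + 9
11 = 1*9 + 2
9 = 4*2 + 1
2 = 2*1 + 0
The gcd is 1. Working backward:
1 = 9 − 4·2
1 = −4·11 + 5·9
1 = 5·64 − 29·11
Hence 11⁻¹ ≡ -29 ≡ 35 (mod 64).

35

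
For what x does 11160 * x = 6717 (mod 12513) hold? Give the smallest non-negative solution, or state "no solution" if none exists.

2973

First find gcd(11160, 12513):
12513 = 1·11160 + 1353
11160 = 8·1353 + 336
1353 = 4·336 + 9
336 = 37·9 + 3
9 = 3·3 + 0
gcd = 3 and 3 | 6717, so solutions exist. Divide through by 3: 3720x ≡ 2239 (mod 4171).
Now find 3720⁻¹ mod 4171:
4171 = 1·3720 + 451
3720 = 8·451 + 112
451 = 4·112 + 3
112 = 37·3 + 1
3 = 3·1 + 0
Back-substitute:
1 = 112 − 37·3
1 = −37·451 + 149·112
1 = 149·3720 − 1229·451
1 = −1229·4171 + 1378·3720
So 3720⁻¹ ≡ 1378 (mod 4171).
Then x ≡ 1378·2239 ≡ 2973 (mod 4171); the smallest non-negative solution is x = 2973.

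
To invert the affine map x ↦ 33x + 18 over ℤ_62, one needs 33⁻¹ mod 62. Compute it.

gcd(62, 33) by repeated division:
62 = 1·33 + 29
33 = 1·29 + 4
29 = 7·4 + 1
4 = 4·1 + 0
gcd = 1, so the inverse exists. Back-substitute:
1 = 29 − 7·4
1 = −7·33 + 8·29
1 = 8·62 − 15·33
Hence 33⁻¹ ≡ -15 ≡ 47 (mod 62).

47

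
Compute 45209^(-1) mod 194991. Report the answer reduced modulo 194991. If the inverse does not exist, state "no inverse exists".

Extended Euclidean algorithm:
194991 = 4·45209 + 14155
45209 = 3·14155 + 2744
14155 = 5·2744 + 435
2744 = 6·435 + 134
435 = 3·134 + 33
134 = 4·33 + 2
33 = 16·2 + 1
2 = 2·1 + 0
gcd = 1, so the inverse exists. Back-substitute:
1 = 33 − 16·2
1 = −16·134 + 65·33
1 = 65·435 − 211·134
1 = −211·2744 + 1331·435
1 = 1331·14155 − 6866·2744
1 = −6866·45209 + 21929·14155
1 = 21929·194991 − 94582·45209
Thus 45209·(-94582) ≡ 1 (mod 194991); reducing, -94582 mod 194991 = 100409.

100409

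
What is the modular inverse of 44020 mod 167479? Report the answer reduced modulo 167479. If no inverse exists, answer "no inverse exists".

126393

gcd(167479, 44020) by repeated division:
167479 = 3×44020 + 35419
44020 = 1×35419 + 8601
35419 = 4×8601 + 1015
8601 = 8×1015 + 481
1015 = 2×481 + 53
481 = 9×53 + 4
53 = 13×4 + 1
4 = 4×1 + 0
gcd = 1, so the inverse exists. Back-substitute:
1 = 53 − 13·4
1 = −13·481 + 118·53
1 = 118·1015 − 249·481
1 = −249·8601 + 2110·1015
1 = 2110·35419 − 8689·8601
1 = −8689·44020 + 10799·35419
1 = 10799·167479 − 41086·44020
Thus 44020·(-41086) ≡ 1 (mod 167479); reducing, -41086 mod 167479 = 126393.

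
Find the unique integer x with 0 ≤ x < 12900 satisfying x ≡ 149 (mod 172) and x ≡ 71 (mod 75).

Write x = 149 + 172·k. Then 172·k ≡ 71 − 149 ≡ 72 (mod 75).
Need 172⁻¹ mod 75. Extended Euclid on (75, 22):
75 = 3*22 + 9
22 = 2*9 + 4
9 = 2*4 + 1
4 = 4*1 + 0
Back-substitute:
1 = 9 − 2·4
1 = −2·22 + 5·9
1 = 5·75 − 17·22
172⁻¹ ≡ 58 (mod 75), so k ≡ 58·72 ≡ 51 (mod 75).
x = 149 + 172·51 = 8921.

8921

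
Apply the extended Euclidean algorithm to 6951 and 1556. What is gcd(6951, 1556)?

Apply Euclid's algorithm to 6951 and 1556:
6951 = 4·1556 + 727
1556 = 2·727 + 102
727 = 7·102 + 13
102 = 7·13 + 11
13 = 1·11 + 2
11 = 5·2 + 1
2 = 2·1 + 0
gcd(6951, 1556) = 1.
Express as a combination:
1 = 11 − 5·2
1 = −5·13 + 6·11
1 = 6·102 − 47·13
1 = −47·727 + 335·102
1 = 335·1556 − 717·727
1 = −717·6951 + 3203·1556
So 1 = (-717)·6951 + (3203)·1556.

1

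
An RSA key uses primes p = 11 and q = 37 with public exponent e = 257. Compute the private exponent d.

353

φ(n) = (p−1)(q−1) = 10·36 = 360.
Need d with 257·d ≡ 1 (mod 360). Apply the extended Euclidean algorithm:
360 = 1*257 + 103
257 = 2*103 + 51
103 = 2*51 + 1
51 = 51*1 + 0
Back-substitute:
1 = 103 − 2·51
1 = −2·257 + 5·103
1 = 5·360 − 7·257
So 257·(-7) ≡ 1 (mod 360), hence d ≡ -7 ≡ 353 (mod 360).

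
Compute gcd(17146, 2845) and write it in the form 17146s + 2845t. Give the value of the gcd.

1

Apply Euclid's algorithm to 17146 and 2845:
17146 = 6·2845 + 76
2845 = 37·76 + 33
76 = 2·33 + 10
33 = 3·10 + 3
10 = 3·3 + 1
3 = 3·1 + 0
gcd(17146, 2845) = 1.
Back-substituting:
1 = 10 − 3·3
1 = −3·33 + 10·10
1 = 10·76 − 23·33
1 = −23·2845 + 861·76
1 = 861·17146 − 5189·2845
So 1 = (861)·17146 + (-5189)·2845.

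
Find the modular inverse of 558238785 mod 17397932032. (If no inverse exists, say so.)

no inverse exists

Euclidean algorithm on 17397932032, 558238785:
17397932032 = 31×558238785 + 92529697
558238785 = 6×92529697 + 3060603
92529697 = 30×3060603 + 711607
3060603 = 4×711607 + 214175
711607 = 3×214175 + 69082
214175 = 3×69082 + 6929
69082 = 9×6929 + 6721
6929 = 1×6721 + 208
6721 = 32×208 + 65
208 = 3×65 + 13
65 = 5×13 + 0
The gcd is 13, not 1, hence no inverse exists.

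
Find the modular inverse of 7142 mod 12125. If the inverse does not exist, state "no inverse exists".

Extended Euclidean algorithm:
12125 = 1*7142 + 4983
7142 = 1*4983 + 2159
4983 = 2*2159 + 665
2159 = 3*665 + 164
665 = 4*164 + 9
164 = 18*9 + 2
9 = 4*2 + 1
2 = 2*1 + 0
gcd = 1, so the inverse exists. Back-substitute:
1 = 9 − 4·2
1 = −4·164 + 73·9
1 = 73·665 − 296·164
1 = −296·2159 + 961·665
1 = 961·4983 − 2218·2159
1 = −2218·7142 + 3179·4983
1 = 3179·12125 − 5397·7142
Thus 7142·(-5397) ≡ 1 (mod 12125); reducing, -5397 mod 12125 = 6728.

6728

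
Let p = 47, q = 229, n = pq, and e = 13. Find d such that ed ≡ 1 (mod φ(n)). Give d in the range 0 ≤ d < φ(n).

φ(n) = (p−1)(q−1) = 46·228 = 10488.
Need d with 13·d ≡ 1 (mod 10488). Apply the extended Euclidean algorithm:
10488 = 806×13 + 10
13 = 1×10 + 3
10 = 3×3 + 1
3 = 3×1 + 0
Back-substitute:
1 = 10 − 3·3
1 = −3·13 + 4·10
1 = 4·10488 − 3227·13
So 13·(-3227) ≡ 1 (mod 10488), hence d ≡ -3227 ≡ 7261 (mod 10488).

7261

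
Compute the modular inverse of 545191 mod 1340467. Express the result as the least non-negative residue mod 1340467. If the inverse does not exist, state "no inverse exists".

gcd(1340467, 545191) by repeated division:
1340467 = 2·545191 + 250085
545191 = 2·250085 + 45021
250085 = 5·45021 + 24980
45021 = 1·24980 + 20041
24980 = 1·20041 + 4939
20041 = 4·4939 + 285
4939 = 17·285 + 94
285 = 3·94 + 3
94 = 31·3 + 1
3 = 3·1 + 0
The gcd is 1. Working backward:
1 = 94 − 31·3
1 = −31·285 + 94·94
1 = 94·4939 − 1629·285
1 = −1629·20041 + 6610·4939
1 = 6610·24980 − 8239·20041
1 = −8239·45021 + 14849·24980
1 = 14849·250085 − 82484·45021
1 = −82484·545191 + 179817·250085
1 = 179817·1340467 − 442118·545191
Hence 545191⁻¹ ≡ -442118 ≡ 898349 (mod 1340467).

898349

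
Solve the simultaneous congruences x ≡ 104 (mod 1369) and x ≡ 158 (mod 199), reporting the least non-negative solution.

Write x = 104 + 1369·k. Then 1369·k ≡ 158 − 104 ≡ 54 (mod 199).
Need 1369⁻¹ mod 199. Extended Euclid on (199, 175):
199 = 1*175 + 24
175 = 7*24 + 7
24 = 3*7 + 3
7 = 2*3 + 1
3 = 3*1 + 0
Back-substitute:
1 = 7 − 2·3
1 = −2·24 + 7·7
1 = 7·175 − 51·24
1 = −51·199 + 58·175
1369⁻¹ ≡ 58 (mod 199), so k ≡ 58·54 ≡ 147 (mod 199).
x = 104 + 1369·147 = 201347.

201347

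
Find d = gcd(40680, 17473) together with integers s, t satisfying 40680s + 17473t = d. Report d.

Euclidean algorithm:
40680 = 2·17473 + 5734
17473 = 3·5734 + 271
5734 = 21·271 + 43
271 = 6·43 + 13
43 = 3·13 + 4
13 = 3·4 + 1
4 = 4·1 + 0
gcd(40680, 17473) = 1.
Working backward:
1 = 13 − 3·4
1 = −3·43 + 10·13
1 = 10·271 − 63·43
1 = −63·5734 + 1333·271
1 = 1333·17473 − 4062·5734
1 = −4062·40680 + 9457·17473
So 1 = (-4062)·40680 + (9457)·17473.

1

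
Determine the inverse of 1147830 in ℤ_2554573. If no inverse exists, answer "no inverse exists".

1960598

Extended Euclidean algorithm:
2554573 = 2×1147830 + 258913
1147830 = 4×258913 + 112178
258913 = 2×112178 + 34557
112178 = 3×34557 + 8507
34557 = 4×8507 + 529
8507 = 16×529 + 43
529 = 12×43 + 13
43 = 3×13 + 4
13 = 3×4 + 1
4 = 4×1 + 0
gcd = 1, so the inverse exists. Back-substitute:
1 = 13 − 3·4
1 = −3·43 + 10·13
1 = 10·529 − 123·43
1 = −123·8507 + 1978·529
1 = 1978·34557 − 8035·8507
1 = −8035·112178 + 26083·34557
1 = 26083·258913 − 60201·112178
1 = −60201·1147830 + 266887·258913
1 = 266887·2554573 − 593975·1147830
So 1147830·(-593975) ≡ 1 (mod 2554573), and -593975 ≡ 1960598 (mod 2554573).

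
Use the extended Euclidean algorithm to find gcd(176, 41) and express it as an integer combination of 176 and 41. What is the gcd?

Euclidean algorithm:
176 = 4×41 + 12
41 = 3×12 + 5
12 = 2×5 + 2
5 = 2×2 + 1
2 = 2×1 + 0
gcd(176, 41) = 1.
Working backward:
1 = 5 − 2·2
1 = −2·12 + 5·5
1 = 5·41 − 17·12
1 = −17·176 + 73·41
So 1 = (-17)·176 + (73)·41.

1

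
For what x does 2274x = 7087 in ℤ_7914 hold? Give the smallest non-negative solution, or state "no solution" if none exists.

no solution

gcd(2274, 7914):
7914 = 3*2274 + 1092
2274 = 2*1092 + 90
1092 = 12*90 + 12
90 = 7*12 + 6
12 = 2*6 + 0
gcd = 6, but 6 ∤ 7087, so the congruence has no solution.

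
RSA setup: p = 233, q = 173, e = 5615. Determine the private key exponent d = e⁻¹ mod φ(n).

φ(n) = (p−1)(q−1) = 232·172 = 39904.
Need d with 5615·d ≡ 1 (mod 39904). Apply the extended Euclidean algorithm:
39904 = 7·5615 + 599
5615 = 9·599 + 224
599 = 2·224 + 151
224 = 1·151 + 73
151 = 2·73 + 5
73 = 14·5 + 3
5 = 1·3 + 2
3 = 1·2 + 1
2 = 2·1 + 0
Back-substitute:
1 = 3 − 2
1 = −5 + 2·3
1 = 2·73 − 29·5
1 = −29·151 + 60·73
1 = 60·224 − 89·151
1 = −89·599 + 238·224
1 = 238·5615 − 2231·599
1 = −2231·39904 + 15855·5615
So 5615·15855 ≡ 1 (mod 39904), hence d = 15855.

15855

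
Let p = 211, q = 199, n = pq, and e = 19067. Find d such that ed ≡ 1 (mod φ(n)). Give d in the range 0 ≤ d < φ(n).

6383

φ(n) = (p−1)(q−1) = 210·198 = 41580.
Need d with 19067·d ≡ 1 (mod 41580). Apply the extended Euclidean algorithm:
41580 = 2*19067 + 3446
19067 = 5*3446 + 1837
3446 = 1*1837 + 1609
1837 = 1*1609 + 228
1609 = 7*228 + 13
228 = 17*13 + 7
13 = 1*7 + 6
7 = 1*6 + 1
6 = 6*1 + 0
Back-substitute:
1 = 7 − 6
1 = −13 + 2·7
1 = 2·228 − 35·13
1 = −35·1609 + 247·228
1 = 247·1837 − 282·1609
1 = −282·3446 + 529·1837
1 = 529·19067 − 2927·3446
1 = −2927·41580 + 6383·19067
So 19067·6383 ≡ 1 (mod 41580), hence d = 6383.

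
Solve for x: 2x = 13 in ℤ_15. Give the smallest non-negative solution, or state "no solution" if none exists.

14

First find gcd(2, 15):
15 = 7×2 + 1
2 = 2×1 + 0
gcd = 1, so a unique solution mod 15 exists.
Back-substitute for the Bézout coefficients:
1 = 15 − 7·2
So 2·(-7) ≡ 1 (mod 15), giving 2⁻¹ ≡ 8.
x ≡ 2⁻¹·13 ≡ 8·13 ≡ 14 (mod 15).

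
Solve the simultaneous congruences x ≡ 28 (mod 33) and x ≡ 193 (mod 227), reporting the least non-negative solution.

193

Write x = 28 + 33·k. Then 33·k ≡ 193 − 28 ≡ 165 (mod 227).
Need 33⁻¹ mod 227. Extended Euclid on (227, 33):
227 = 6*33 + 29
33 = 1*29 + 4
29 = 7*4 + 1
4 = 4*1 + 0
Back-substitute:
1 = 29 − 7·4
1 = −7·33 + 8·29
1 = 8·227 − 55·33
33⁻¹ ≡ 172 (mod 227), so k ≡ 172·165 ≡ 5 (mod 227).
x = 28 + 33·5 = 193.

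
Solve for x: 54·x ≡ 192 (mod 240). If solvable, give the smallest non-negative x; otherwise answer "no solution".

First find gcd(54, 240):
240 = 4·54 + 24
54 = 2·24 + 6
24 = 4·6 + 0
gcd = 6 and 6 | 192, so solutions exist. Divide through by 6: 9x ≡ 32 (mod 40).
Now find 9⁻¹ mod 40:
40 = 4·9 + 4
9 = 2·4 + 1
4 = 4·1 + 0
Back-substitute:
1 = 9 − 2·4
1 = −2·40 + 9·9
So 9⁻¹ ≡ 9 (mod 40).
Then x ≡ 9·32 ≡ 8 (mod 40); the smallest non-negative solution is x = 8.

8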